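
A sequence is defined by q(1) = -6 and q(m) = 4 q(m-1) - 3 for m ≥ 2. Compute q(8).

-114687

q(2) = 4·(-6) - 3 = -27
q(3) = 4·(-27) - 3 = -111
q(4) = 4·(-111) - 3 = -447
q(5) = 4·(-447) - 3 = -1791
q(6) = 4·(-1791) - 3 = -7167
q(7) = 4·(-7167) - 3 = -28671
q(8) = 4·(-28671) - 3 = -114687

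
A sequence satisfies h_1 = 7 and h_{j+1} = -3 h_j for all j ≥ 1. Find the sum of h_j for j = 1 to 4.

h_2 = -3·7 = -21
h_3 = -3·(-21) = 63
h_4 = -3·63 = -189
Sum = 7 + (-21) + 63 + (-189) = -140

-140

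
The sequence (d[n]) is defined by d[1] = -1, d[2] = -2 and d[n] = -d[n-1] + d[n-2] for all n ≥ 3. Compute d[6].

d[3] = -(-2) + (-1) = 1
d[4] = -1 + (-2) = -3
d[5] = -(-3) + 1 = 4
d[6] = -4 + (-3) = -7

-7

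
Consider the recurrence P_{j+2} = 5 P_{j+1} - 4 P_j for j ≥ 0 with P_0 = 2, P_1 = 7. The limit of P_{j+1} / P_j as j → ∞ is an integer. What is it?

The characteristic equation is r^2 - 5r + 4 = 0, which factors as (r - 4)(r - 1) = 0.
So the roots are 4 and 1. Since |4| > |1| and the coefficient of 4^j is non-zero, the ratio tends to 4.

4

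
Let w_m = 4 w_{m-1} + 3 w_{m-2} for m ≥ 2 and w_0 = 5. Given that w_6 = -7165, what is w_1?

-7

Let w_1 = x.
w_2 = 15 + 4x
w_3 = 60 + 19x
w_4 = 285 + 88x
w_5 = 1320 + 409x
w_6 = 6135 + 1900x
So 6135 + 1900x = -7165, giving x = -7.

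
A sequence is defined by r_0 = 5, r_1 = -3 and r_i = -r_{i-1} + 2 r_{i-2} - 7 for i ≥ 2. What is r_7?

r_2 = -(-3) + 2*5 - 7 = 6
r_3 = -6 + 2*(-3) - 7 = -19
r_4 = -(-19) + 2*6 - 7 = 24
r_5 = -24 + 2*(-19) - 7 = -69
r_6 = -(-69) + 2*24 - 7 = 110
r_7 = -110 + 2*(-69) - 7 = -255

-255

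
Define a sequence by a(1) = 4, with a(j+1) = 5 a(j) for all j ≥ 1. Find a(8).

312500

a(2) = 5*4 = 20
a(3) = 5*20 = 100
a(4) = 5*100 = 500
a(5) = 5*500 = 2500
a(6) = 5*2500 = 12500
a(7) = 5*12500 = 62500
a(8) = 5*62500 = 312500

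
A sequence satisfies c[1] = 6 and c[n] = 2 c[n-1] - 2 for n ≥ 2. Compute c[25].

67108866

The fixed point is -2/(1 - 2) = 2, so c[n] - 2 = 2(c[n-1] - 2).
Hence c[n] = 4·2^{n-1} + 2.
c[25] = 4·2^{24} + 2 = 4·16777216 + 2 = 67108866.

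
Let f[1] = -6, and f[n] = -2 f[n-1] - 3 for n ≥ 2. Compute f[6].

f[2] = -2*(-6) - 3 = 9
f[3] = -2*9 - 3 = -21
f[4] = -2*(-21) - 3 = 39
f[5] = -2*39 - 3 = -81
f[6] = -2*(-81) - 3 = 159

159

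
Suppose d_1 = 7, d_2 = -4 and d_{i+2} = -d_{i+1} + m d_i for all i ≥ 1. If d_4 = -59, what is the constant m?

5

d_3 = 4 + 7m
d_4 = -4 - 11m
So -4 - 11m = -59, giving m = 5.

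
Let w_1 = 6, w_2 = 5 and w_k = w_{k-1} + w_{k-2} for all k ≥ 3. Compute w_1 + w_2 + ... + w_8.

w_3 = 5 + 6 = 11
w_4 = 11 + 5 = 16
w_5 = 16 + 11 = 27
w_6 = 27 + 16 = 43
w_7 = 43 + 27 = 70
w_8 = 70 + 43 = 113
Sum = 6 + 5 + 11 + 16 + 27 + 43 + 70 + 113 = 291

291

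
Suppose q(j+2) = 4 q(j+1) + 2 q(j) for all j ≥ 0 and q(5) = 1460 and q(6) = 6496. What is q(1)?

Rearranging, q(j-2) = (q(j) - 4 q(j-1)) / 2.
q(4) = (6496 - 4(1460)) / 2 = 656/2 = 328
q(3) = (1460 - 4(328)) / 2 = 148/2 = 74
q(2) = (328 - 4(74)) / 2 = 32/2 = 16
q(1) = (74 - 4(16)) / 2 = 10/2 = 5

5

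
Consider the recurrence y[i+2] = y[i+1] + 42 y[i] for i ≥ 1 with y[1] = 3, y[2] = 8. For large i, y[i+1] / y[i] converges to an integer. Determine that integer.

The characteristic equation is r^2 - r - 42 = 0, which factors as (r - 7)(r + 6) = 0.
So the roots are 7 and -6. Since |7| > |-6| and the coefficient of 7^i is non-zero, the ratio tends to 7.

7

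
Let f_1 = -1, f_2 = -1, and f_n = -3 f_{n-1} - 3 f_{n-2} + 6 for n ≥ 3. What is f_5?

f_3 = -3*(-1) - 3*(-1) + 6 = 12
f_4 = -3*12 - 3*(-1) + 6 = -27
f_5 = -3*(-27) - 3*12 + 6 = 51

51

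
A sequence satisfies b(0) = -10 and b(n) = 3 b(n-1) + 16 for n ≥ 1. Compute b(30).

-411782264189306

The fixed point is 16/(1 - 3) = -8, so b(n) + 8 = 3(b(n-1) + 8).
Hence b(n) = -2·3^n - 8.
b(30) = -2·3^{30} - 8 = -2·205891132094649 - 8 = -411782264189306.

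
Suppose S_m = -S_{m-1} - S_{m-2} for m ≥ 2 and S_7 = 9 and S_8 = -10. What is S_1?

9

Rearranging, S_{m-2} = -(S_m + S_{m-1}).
S_6 = -(-10 + 9) = 1
S_5 = -(9 + 1) = -10
S_4 = -(1 + (-10)) = 9
S_3 = -(-10 + 9) = 1
S_2 = -(9 + 1) = -10
S_1 = -(1 + (-10)) = 9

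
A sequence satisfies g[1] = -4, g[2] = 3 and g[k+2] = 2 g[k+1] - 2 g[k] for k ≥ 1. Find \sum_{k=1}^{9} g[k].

-169

g[3] = 2(3) - 2(-4) = 14
g[4] = 2(14) - 2(3) = 22
g[5] = 2(22) - 2(14) = 16
g[6] = 2(16) - 2(22) = -12
g[7] = 2(-12) - 2(16) = -56
g[8] = 2(-56) - 2(-12) = -88
g[9] = 2(-88) - 2(-56) = -64
Sum = (-4) + 3 + 14 + 22 + 16 + (-12) + (-56) + (-88) + (-64) = -169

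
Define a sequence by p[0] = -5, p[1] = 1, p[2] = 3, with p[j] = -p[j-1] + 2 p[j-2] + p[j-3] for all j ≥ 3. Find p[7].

-73

p[3] = -3 + 2·1 + (-5) = -6
p[4] = -(-6) + 2·3 + 1 = 13
p[5] = -13 + 2·(-6) + 3 = -22
p[6] = -(-22) + 2·13 + (-6) = 42
p[7] = -42 + 2·(-22) + 13 = -73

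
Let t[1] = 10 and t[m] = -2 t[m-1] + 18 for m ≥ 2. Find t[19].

1048582

The fixed point is 18/(1 + 2) = 6, so t[m] - 6 = -2(t[m-1] - 6).
Hence t[m] = 4·(-2)^{m-1} + 6.
t[19] = 4·(-2)^{18} + 6 = 4·262144 + 6 = 1048582.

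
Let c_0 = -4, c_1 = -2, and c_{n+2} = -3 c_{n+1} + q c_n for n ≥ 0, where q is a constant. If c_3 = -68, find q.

-5

c_2 = 6 - 4q
c_3 = -18 + 10q
So -18 + 10q = -68, giving q = -5.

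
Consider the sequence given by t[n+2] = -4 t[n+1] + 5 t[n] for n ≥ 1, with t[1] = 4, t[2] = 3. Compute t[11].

1627608

t[3] = -4(3) + 5(4) = 8
t[4] = -4(8) + 5(3) = -17
t[5] = -4(-17) + 5(8) = 108
t[6] = -4(108) + 5(-17) = -517
t[7] = -4(-517) + 5(108) = 2608
t[8] = -4(2608) + 5(-517) = -13017
t[9] = -4(-13017) + 5(2608) = 65108
t[10] = -4(65108) + 5(-13017) = -325517
t[11] = -4(-325517) + 5(65108) = 1627608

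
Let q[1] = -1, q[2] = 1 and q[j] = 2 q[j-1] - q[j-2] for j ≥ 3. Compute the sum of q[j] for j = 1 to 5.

15

q[3] = 2(1) - (-1) = 3
q[4] = 2(3) - 1 = 5
q[5] = 2(5) - 3 = 7
Sum = (-1) + 1 + 3 + 5 + 7 = 15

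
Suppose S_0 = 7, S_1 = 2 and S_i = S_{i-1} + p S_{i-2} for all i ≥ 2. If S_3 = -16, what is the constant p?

S_2 = 2 + 7p
S_3 = 2 + 9p
So 2 + 9p = -16, giving p = -2.

-2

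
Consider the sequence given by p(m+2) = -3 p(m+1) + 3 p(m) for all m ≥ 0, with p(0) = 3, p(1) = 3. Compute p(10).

-83835

p(2) = -3·3 + 3·3 = 0
p(3) = -3·0 + 3·3 = 9
p(4) = -3·9 + 3·0 = -27
p(5) = -3·(-27) + 3·9 = 108
p(6) = -3·108 + 3·(-27) = -405
p(7) = -3·(-405) + 3·108 = 1539
p(8) = -3·1539 + 3·(-405) = -5832
p(9) = -3·(-5832) + 3·1539 = 22113
p(10) = -3·22113 + 3·(-5832) = -83835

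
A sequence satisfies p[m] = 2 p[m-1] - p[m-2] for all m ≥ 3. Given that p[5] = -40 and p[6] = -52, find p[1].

8

Rearranging, p[m-2] = -(p[m] - 2 p[m-1]).
p[4] = -(-52 - 2(-40)) = -28
p[3] = -(-40 - 2(-28)) = -16
p[2] = -(-28 - 2(-16)) = -4
p[1] = -(-16 - 2(-4)) = 8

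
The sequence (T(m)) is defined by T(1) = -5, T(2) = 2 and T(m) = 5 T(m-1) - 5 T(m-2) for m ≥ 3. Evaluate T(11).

T(3) = 5*2 - 5*(-5) = 35
T(4) = 5*35 - 5*2 = 165
T(5) = 5*165 - 5*35 = 650
T(6) = 5*650 - 5*165 = 2425
T(7) = 5*2425 - 5*650 = 8875
T(8) = 5*8875 - 5*2425 = 32250
T(9) = 5*32250 - 5*8875 = 116875
T(10) = 5*116875 - 5*32250 = 423125
T(11) = 5*423125 - 5*116875 = 1531250

1531250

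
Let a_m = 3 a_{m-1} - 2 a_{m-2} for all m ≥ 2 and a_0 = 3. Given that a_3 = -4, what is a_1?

Let a_1 = v.
a_2 = -6 + 3v
a_3 = -18 + 7v
So -18 + 7v = -4, giving v = 2.

2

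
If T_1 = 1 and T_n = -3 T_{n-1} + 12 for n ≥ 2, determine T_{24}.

The fixed point is 12/(1 + 3) = 3, so T_n - 3 = -3(T_{n-1} - 3).
Hence T_n = -2·(-3)^{n-1} + 3.
T_{24} = -2·(-3)^{23} + 3 = -2·-94143178827 + 3 = 188286357657.

188286357657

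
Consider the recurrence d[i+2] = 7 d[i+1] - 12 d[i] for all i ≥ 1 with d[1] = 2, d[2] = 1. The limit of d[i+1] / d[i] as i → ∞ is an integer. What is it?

4

The characteristic equation is r^2 - 7r + 12 = 0, which factors as (r - 4)(r - 3) = 0.
So the roots are 4 and 3. Since |4| > |3| and the coefficient of 4^i is non-zero, the ratio tends to 4.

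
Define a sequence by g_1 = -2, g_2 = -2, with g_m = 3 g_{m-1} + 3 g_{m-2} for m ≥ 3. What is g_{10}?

g_3 = 3·(-2) + 3·(-2) = -12
g_4 = 3·(-12) + 3·(-2) = -42
g_5 = 3·(-42) + 3·(-12) = -162
g_6 = 3·(-162) + 3·(-42) = -612
g_7 = 3·(-612) + 3·(-162) = -2322
g_8 = 3·(-2322) + 3·(-612) = -8802
g_9 = 3·(-8802) + 3·(-2322) = -33372
g_{10} = 3·(-33372) + 3·(-8802) = -126522

-126522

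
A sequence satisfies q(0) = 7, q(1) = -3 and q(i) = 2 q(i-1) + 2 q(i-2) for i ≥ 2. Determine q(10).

14208

q(2) = 2·(-3) + 2·7 = 8
q(3) = 2·8 + 2·(-3) = 10
q(4) = 2·10 + 2·8 = 36
q(5) = 2·36 + 2·10 = 92
q(6) = 2·92 + 2·36 = 256
q(7) = 2·256 + 2·92 = 696
q(8) = 2·696 + 2·256 = 1904
q(9) = 2·1904 + 2·696 = 5200
q(10) = 2·5200 + 2·1904 = 14208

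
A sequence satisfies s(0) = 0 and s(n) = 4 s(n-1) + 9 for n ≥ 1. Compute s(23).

211106232532989

The fixed point is 9/(1 - 4) = -3, so s(n) + 3 = 4(s(n-1) + 3).
Hence s(n) = 3·4^n - 3.
s(23) = 3·4^{23} - 3 = 3·70368744177664 - 3 = 211106232532989.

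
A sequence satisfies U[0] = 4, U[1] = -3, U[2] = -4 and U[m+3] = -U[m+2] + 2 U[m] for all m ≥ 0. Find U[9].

U[3] = -(-4) + 2·4 = 12
U[4] = -12 + 2·(-3) = -18
U[5] = -(-18) + 2·(-4) = 10
U[6] = -10 + 2·12 = 14
U[7] = -14 + 2·(-18) = -50
U[8] = -(-50) + 2·10 = 70
U[9] = -70 + 2·14 = -42

-42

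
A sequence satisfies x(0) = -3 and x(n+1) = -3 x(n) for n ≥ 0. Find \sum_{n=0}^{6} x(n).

-1641

x(1) = -3(-3) = 9
x(2) = -3(9) = -27
x(3) = -3(-27) = 81
x(4) = -3(81) = -243
x(5) = -3(-243) = 729
x(6) = -3(729) = -2187
Sum = (-3) + 9 + (-27) + 81 + (-243) + 729 + (-2187) = -1641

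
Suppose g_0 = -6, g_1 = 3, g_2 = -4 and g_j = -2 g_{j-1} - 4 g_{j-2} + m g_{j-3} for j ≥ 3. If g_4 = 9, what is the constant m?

-1

g_3 = -4 - 6m
g_4 = 24 + 15m
So 24 + 15m = 9, giving m = -1.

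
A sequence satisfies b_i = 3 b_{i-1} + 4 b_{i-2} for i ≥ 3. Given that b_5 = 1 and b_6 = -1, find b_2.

Rearranging, b_{i-2} = (b_i - 3 b_{i-1}) / 4.
b_4 = (-1 - 3(1)) / 4 = -4/4 = -1
b_3 = (1 - 3(-1)) / 4 = 4/4 = 1
b_2 = (-1 - 3(1)) / 4 = -4/4 = -1

-1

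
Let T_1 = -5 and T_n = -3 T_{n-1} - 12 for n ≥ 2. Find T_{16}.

28697811

The fixed point is -12/(1 + 3) = -3, so T_n + 3 = -3(T_{n-1} + 3).
Hence T_n = -2·(-3)^{n-1} - 3.
T_{16} = -2·(-3)^{15} - 3 = -2·-14348907 - 3 = 28697811.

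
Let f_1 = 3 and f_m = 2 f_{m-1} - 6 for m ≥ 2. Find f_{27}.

The fixed point is -6/(1 - 2) = 6, so f_m - 6 = 2(f_{m-1} - 6).
Hence f_m = -3·2^{m-1} + 6.
f_{27} = -3·2^{26} + 6 = -3·67108864 + 6 = -201326586.

-201326586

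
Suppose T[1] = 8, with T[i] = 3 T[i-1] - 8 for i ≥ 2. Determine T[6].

T[2] = 3·8 - 8 = 16
T[3] = 3·16 - 8 = 40
T[4] = 3·40 - 8 = 112
T[5] = 3·112 - 8 = 328
T[6] = 3·328 - 8 = 976

976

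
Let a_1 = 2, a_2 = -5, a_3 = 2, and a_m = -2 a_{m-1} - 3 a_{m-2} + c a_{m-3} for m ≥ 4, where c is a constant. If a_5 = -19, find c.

a_4 = 11 + 2c
a_5 = -28 - 9c
So -28 - 9c = -19, giving c = -1.

-1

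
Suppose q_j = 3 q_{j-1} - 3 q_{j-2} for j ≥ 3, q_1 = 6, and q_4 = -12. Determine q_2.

7

Let q_2 = z.
q_3 = -18 + 3z
q_4 = -54 + 6z
So -54 + 6z = -12, giving z = 7.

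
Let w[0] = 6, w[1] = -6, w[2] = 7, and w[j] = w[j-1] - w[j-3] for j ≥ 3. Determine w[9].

-7

w[3] = 7 - 6 = 1
w[4] = 1 - (-6) = 7
w[5] = 7 - 7 = 0
w[6] = 0 - 1 = -1
w[7] = (-1) - 7 = -8
w[8] = (-8) - 0 = -8
w[9] = (-8) - (-1) = -7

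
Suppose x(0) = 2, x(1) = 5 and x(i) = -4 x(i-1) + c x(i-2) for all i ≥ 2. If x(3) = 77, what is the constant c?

1

x(2) = -20 + 2c
x(3) = 80 - 3c
So 80 - 3c = 77, giving c = 1.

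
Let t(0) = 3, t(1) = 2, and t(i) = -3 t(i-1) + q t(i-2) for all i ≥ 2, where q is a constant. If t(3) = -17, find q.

t(2) = -6 + 3q
t(3) = 18 - 7q
So 18 - 7q = -17, giving q = 5.

5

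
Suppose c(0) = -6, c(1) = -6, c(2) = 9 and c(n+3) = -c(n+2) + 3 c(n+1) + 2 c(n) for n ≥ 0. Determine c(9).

c(3) = -9 + 3*(-6) + 2*(-6) = -39
c(4) = -(-39) + 3*9 + 2*(-6) = 54
c(5) = -54 + 3*(-39) + 2*9 = -153
c(6) = -(-153) + 3*54 + 2*(-39) = 237
c(7) = -237 + 3*(-153) + 2*54 = -588
c(8) = -(-588) + 3*237 + 2*(-153) = 993
c(9) = -993 + 3*(-588) + 2*237 = -2283

-2283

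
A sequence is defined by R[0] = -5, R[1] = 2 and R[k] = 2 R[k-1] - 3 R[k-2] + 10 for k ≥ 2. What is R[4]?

R[2] = 2(2) - 3(-5) + 10 = 29
R[3] = 2(29) - 3(2) + 10 = 62
R[4] = 2(62) - 3(29) + 10 = 47

47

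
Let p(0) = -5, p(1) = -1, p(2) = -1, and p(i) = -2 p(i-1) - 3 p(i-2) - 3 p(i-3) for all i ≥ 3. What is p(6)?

p(3) = -2·(-1) - 3·(-1) - 3·(-5) = 20
p(4) = -2·20 - 3·(-1) - 3·(-1) = -34
p(5) = -2·(-34) - 3·20 - 3·(-1) = 11
p(6) = -2·11 - 3·(-34) - 3·20 = 20

20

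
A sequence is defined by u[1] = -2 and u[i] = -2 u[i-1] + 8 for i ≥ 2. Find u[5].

-72

u[2] = -2·(-2) + 8 = 12
u[3] = -2·12 + 8 = -16
u[4] = -2·(-16) + 8 = 40
u[5] = -2·40 + 8 = -72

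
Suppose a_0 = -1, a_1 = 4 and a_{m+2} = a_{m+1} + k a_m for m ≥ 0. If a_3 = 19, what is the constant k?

5

a_2 = 4 - k
a_3 = 4 + 3k
So 4 + 3k = 19, giving k = 5.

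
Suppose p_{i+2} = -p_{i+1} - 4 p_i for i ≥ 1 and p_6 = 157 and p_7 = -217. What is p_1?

-4

Rearranging, p_{i-2} = (p_i + p_{i-1}) / -4.
p_5 = (-217 + 157) / -4 = -60/-4 = 15
p_4 = (157 + 15) / -4 = 172/-4 = -43
p_3 = (15 + (-43)) / -4 = -28/-4 = 7
p_2 = (-43 + 7) / -4 = -36/-4 = 9
p_1 = (7 + 9) / -4 = 16/-4 = -4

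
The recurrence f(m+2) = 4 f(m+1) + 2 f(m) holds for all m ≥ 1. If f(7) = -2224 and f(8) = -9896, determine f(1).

8

Rearranging, f(m-2) = (f(m) - 4 f(m-1)) / 2.
f(6) = (-9896 - 4(-2224)) / 2 = -1000/2 = -500
f(5) = (-2224 - 4(-500)) / 2 = -224/2 = -112
f(4) = (-500 - 4(-112)) / 2 = -52/2 = -26
f(3) = (-112 - 4(-26)) / 2 = -8/2 = -4
f(2) = (-26 - 4(-4)) / 2 = -10/2 = -5
f(1) = (-4 - 4(-5)) / 2 = 16/2 = 8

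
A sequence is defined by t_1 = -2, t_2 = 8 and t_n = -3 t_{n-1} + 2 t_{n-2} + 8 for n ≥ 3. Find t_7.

t_3 = -3(8) + 2(-2) + 8 = -20
t_4 = -3(-20) + 2(8) + 8 = 84
t_5 = -3(84) + 2(-20) + 8 = -284
t_6 = -3(-284) + 2(84) + 8 = 1028
t_7 = -3(1028) + 2(-284) + 8 = -3644

-3644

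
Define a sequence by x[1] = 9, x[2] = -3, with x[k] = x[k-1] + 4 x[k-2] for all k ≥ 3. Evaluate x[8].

1797

x[3] = (-3) + 4·9 = 33
x[4] = 33 + 4·(-3) = 21
x[5] = 21 + 4·33 = 153
x[6] = 153 + 4·21 = 237
x[7] = 237 + 4·153 = 849
x[8] = 849 + 4·237 = 1797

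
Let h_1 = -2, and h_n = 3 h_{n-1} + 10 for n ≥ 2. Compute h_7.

h_2 = 3(-2) + 10 = 4
h_3 = 3(4) + 10 = 22
h_4 = 3(22) + 10 = 76
h_5 = 3(76) + 10 = 238
h_6 = 3(238) + 10 = 724
h_7 = 3(724) + 10 = 2182

2182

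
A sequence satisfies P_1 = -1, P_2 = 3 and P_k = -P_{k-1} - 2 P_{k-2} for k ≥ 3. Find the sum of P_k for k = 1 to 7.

-11

P_3 = -3 - 2(-1) = -1
P_4 = -(-1) - 2(3) = -5
P_5 = -(-5) - 2(-1) = 7
P_6 = -7 - 2(-5) = 3
P_7 = -3 - 2(7) = -17
Sum = (-1) + 3 + (-1) + (-5) + 7 + 3 + (-17) = -11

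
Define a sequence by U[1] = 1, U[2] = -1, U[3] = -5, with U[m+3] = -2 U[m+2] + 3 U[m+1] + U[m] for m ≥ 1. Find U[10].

U[4] = -2·(-5) + 3·(-1) + 1 = 8
U[5] = -2·8 + 3·(-5) + (-1) = -32
U[6] = -2·(-32) + 3·8 + (-5) = 83
U[7] = -2·83 + 3·(-32) + 8 = -254
U[8] = -2·(-254) + 3·83 + (-32) = 725
U[9] = -2·725 + 3·(-254) + 83 = -2129
U[10] = -2·(-2129) + 3·725 + (-254) = 6179

6179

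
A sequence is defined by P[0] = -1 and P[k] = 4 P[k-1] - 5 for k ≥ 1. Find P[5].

-2729

P[1] = 4·(-1) - 5 = -9
P[2] = 4·(-9) - 5 = -41
P[3] = 4·(-41) - 5 = -169
P[4] = 4·(-169) - 5 = -681
P[5] = 4·(-681) - 5 = -2729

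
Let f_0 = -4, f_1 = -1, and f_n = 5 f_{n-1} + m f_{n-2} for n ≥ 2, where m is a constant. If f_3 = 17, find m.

-2

f_2 = -5 - 4m
f_3 = -25 - 21m
So -25 - 21m = 17, giving m = -2.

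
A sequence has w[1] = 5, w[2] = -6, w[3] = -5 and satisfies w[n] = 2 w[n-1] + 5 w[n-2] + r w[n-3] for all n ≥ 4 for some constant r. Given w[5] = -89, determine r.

4

w[4] = -40 + 5r
w[5] = -105 + 4r
So -105 + 4r = -89, giving r = 4.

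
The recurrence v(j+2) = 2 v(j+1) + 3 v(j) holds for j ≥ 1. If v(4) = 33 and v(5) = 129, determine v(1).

Rearranging, v(j-2) = (v(j) - 2 v(j-1)) / 3.
v(3) = (129 - 2*33) / 3 = 63/3 = 21
v(2) = (33 - 2*21) / 3 = -9/3 = -3
v(1) = (21 - 2*(-3)) / 3 = 27/3 = 9

9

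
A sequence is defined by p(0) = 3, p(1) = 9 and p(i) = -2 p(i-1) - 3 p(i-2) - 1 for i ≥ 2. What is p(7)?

p(2) = -2*9 - 3*3 - 1 = -28
p(3) = -2*(-28) - 3*9 - 1 = 28
p(4) = -2*28 - 3*(-28) - 1 = 27
p(5) = -2*27 - 3*28 - 1 = -139
p(6) = -2*(-139) - 3*27 - 1 = 196
p(7) = -2*196 - 3*(-139) - 1 = 24

24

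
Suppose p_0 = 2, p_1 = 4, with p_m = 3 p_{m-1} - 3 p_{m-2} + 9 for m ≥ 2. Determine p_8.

p_2 = 3(4) - 3(2) + 9 = 15
p_3 = 3(15) - 3(4) + 9 = 42
p_4 = 3(42) - 3(15) + 9 = 90
p_5 = 3(90) - 3(42) + 9 = 153
p_6 = 3(153) - 3(90) + 9 = 198
p_7 = 3(198) - 3(153) + 9 = 144
p_8 = 3(144) - 3(198) + 9 = -153

-153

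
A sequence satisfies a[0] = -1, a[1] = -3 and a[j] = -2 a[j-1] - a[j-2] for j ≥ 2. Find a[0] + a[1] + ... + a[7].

a[2] = -2(-3) - (-1) = 7
a[3] = -2(7) - (-3) = -11
a[4] = -2(-11) - 7 = 15
a[5] = -2(15) - (-11) = -19
a[6] = -2(-19) - 15 = 23
a[7] = -2(23) - (-19) = -27
Sum = (-1) + (-3) + 7 + (-11) + 15 + (-19) + 23 + (-27) = -16

-16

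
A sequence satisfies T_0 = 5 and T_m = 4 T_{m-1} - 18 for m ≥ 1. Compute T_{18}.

-68719476730

The fixed point is -18/(1 - 4) = 6, so T_m - 6 = 4(T_{m-1} - 6).
Hence T_m = -1·4^m + 6.
T_{18} = -1·4^{18} + 6 = -1·68719476736 + 6 = -68719476730.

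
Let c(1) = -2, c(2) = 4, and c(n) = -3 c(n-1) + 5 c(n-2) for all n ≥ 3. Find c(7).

-6442

c(3) = -3(4) + 5(-2) = -22
c(4) = -3(-22) + 5(4) = 86
c(5) = -3(86) + 5(-22) = -368
c(6) = -3(-368) + 5(86) = 1534
c(7) = -3(1534) + 5(-368) = -6442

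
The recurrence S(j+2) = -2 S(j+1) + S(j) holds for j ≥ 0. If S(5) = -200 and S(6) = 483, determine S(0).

Rearranging, S(j-2) = S(j) + 2 S(j-1).
S(4) = 483 + 2(-200) = 83
S(3) = -200 + 2(83) = -34
S(2) = 83 + 2(-34) = 15
S(1) = -34 + 2(15) = -4
S(0) = 15 + 2(-4) = 7

7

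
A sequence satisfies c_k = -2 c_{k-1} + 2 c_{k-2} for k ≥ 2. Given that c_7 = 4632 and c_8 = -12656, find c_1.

9

Rearranging, c_{k-2} = (c_k + 2 c_{k-1}) / 2.
c_6 = (-12656 + 2*4632) / 2 = -3392/2 = -1696
c_5 = (4632 + 2*(-1696)) / 2 = 1240/2 = 620
c_4 = (-1696 + 2*620) / 2 = -456/2 = -228
c_3 = (620 + 2*(-228)) / 2 = 164/2 = 82
c_2 = (-228 + 2*82) / 2 = -64/2 = -32
c_1 = (82 + 2*(-32)) / 2 = 18/2 = 9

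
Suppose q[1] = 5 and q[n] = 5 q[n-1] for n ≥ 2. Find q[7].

q[2] = 5(5) = 25
q[3] = 5(25) = 125
q[4] = 5(125) = 625
q[5] = 5(625) = 3125
q[6] = 5(3125) = 15625
q[7] = 5(15625) = 78125

78125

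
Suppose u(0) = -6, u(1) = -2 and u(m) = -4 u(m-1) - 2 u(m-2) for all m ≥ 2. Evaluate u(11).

-1432768

u(2) = -4(-2) - 2(-6) = 20
u(3) = -4(20) - 2(-2) = -76
u(4) = -4(-76) - 2(20) = 264
u(5) = -4(264) - 2(-76) = -904
u(6) = -4(-904) - 2(264) = 3088
u(7) = -4(3088) - 2(-904) = -10544
u(8) = -4(-10544) - 2(3088) = 36000
u(9) = -4(36000) - 2(-10544) = -122912
u(10) = -4(-122912) - 2(36000) = 419648
u(11) = -4(419648) - 2(-122912) = -1432768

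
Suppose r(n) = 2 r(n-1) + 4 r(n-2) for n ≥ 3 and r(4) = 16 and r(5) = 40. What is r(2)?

3

Rearranging, r(n-2) = (r(n) - 2 r(n-1)) / 4.
r(3) = (40 - 2*16) / 4 = 8/4 = 2
r(2) = (16 - 2*2) / 4 = 12/4 = 3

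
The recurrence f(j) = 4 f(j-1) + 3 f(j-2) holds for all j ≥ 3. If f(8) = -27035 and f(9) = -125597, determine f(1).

3

Rearranging, f(j-2) = (f(j) - 4 f(j-1)) / 3.
f(7) = (-125597 - 4(-27035)) / 3 = -17457/3 = -5819
f(6) = (-27035 - 4(-5819)) / 3 = -3759/3 = -1253
f(5) = (-5819 - 4(-1253)) / 3 = -807/3 = -269
f(4) = (-1253 - 4(-269)) / 3 = -177/3 = -59
f(3) = (-269 - 4(-59)) / 3 = -33/3 = -11
f(2) = (-59 - 4(-11)) / 3 = -15/3 = -5
f(1) = (-11 - 4(-5)) / 3 = 9/3 = 3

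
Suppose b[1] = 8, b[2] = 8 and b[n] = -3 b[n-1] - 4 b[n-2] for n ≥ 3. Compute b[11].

b[3] = -3·8 - 4·8 = -56
b[4] = -3·(-56) - 4·8 = 136
b[5] = -3·136 - 4·(-56) = -184
b[6] = -3·(-184) - 4·136 = 8
b[7] = -3·8 - 4·(-184) = 712
b[8] = -3·712 - 4·8 = -2168
b[9] = -3·(-2168) - 4·712 = 3656
b[10] = -3·3656 - 4·(-2168) = -2296
b[11] = -3·(-2296) - 4·3656 = -7736

-7736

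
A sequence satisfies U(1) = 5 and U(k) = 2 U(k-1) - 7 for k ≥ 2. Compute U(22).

-4194297

The fixed point is -7/(1 - 2) = 7, so U(k) - 7 = 2(U(k-1) - 7).
Hence U(k) = -2·2^{k-1} + 7.
U(22) = -2·2^{21} + 7 = -2·2097152 + 7 = -4194297.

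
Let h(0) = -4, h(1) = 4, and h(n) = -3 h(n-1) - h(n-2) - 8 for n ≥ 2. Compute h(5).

256

h(2) = -3(4) - (-4) - 8 = -16
h(3) = -3(-16) - 4 - 8 = 36
h(4) = -3(36) - (-16) - 8 = -100
h(5) = -3(-100) - 36 - 8 = 256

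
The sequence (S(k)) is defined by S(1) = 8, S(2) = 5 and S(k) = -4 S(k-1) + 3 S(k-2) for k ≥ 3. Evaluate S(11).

146932

S(3) = -4(5) + 3(8) = 4
S(4) = -4(4) + 3(5) = -1
S(5) = -4(-1) + 3(4) = 16
S(6) = -4(16) + 3(-1) = -67
S(7) = -4(-67) + 3(16) = 316
S(8) = -4(316) + 3(-67) = -1465
S(9) = -4(-1465) + 3(316) = 6808
S(10) = -4(6808) + 3(-1465) = -31627
S(11) = -4(-31627) + 3(6808) = 146932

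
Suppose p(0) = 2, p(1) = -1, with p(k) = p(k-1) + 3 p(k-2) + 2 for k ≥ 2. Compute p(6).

138

p(2) = (-1) + 3·2 + 2 = 7
p(3) = 7 + 3·(-1) + 2 = 6
p(4) = 6 + 3·7 + 2 = 29
p(5) = 29 + 3·6 + 2 = 49
p(6) = 49 + 3·29 + 2 = 138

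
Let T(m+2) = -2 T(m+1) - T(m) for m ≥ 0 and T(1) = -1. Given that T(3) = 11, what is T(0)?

7

Let T(0) = z.
T(2) = 2 - z
T(3) = -3 + 2z
So -3 + 2z = 11, giving z = 7.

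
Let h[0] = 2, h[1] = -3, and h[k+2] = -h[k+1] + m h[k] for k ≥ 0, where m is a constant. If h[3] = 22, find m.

h[2] = 3 + 2m
h[3] = -3 - 5m
So -3 - 5m = 22, giving m = -5.

-5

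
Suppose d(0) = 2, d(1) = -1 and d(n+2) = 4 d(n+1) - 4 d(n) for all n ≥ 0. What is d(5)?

-336

d(2) = 4*(-1) - 4*2 = -12
d(3) = 4*(-12) - 4*(-1) = -44
d(4) = 4*(-44) - 4*(-12) = -128
d(5) = 4*(-128) - 4*(-44) = -336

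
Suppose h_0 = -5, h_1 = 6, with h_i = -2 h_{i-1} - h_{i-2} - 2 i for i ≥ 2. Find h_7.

h_2 = -2(6) - (-5) - 4 = -11
h_3 = -2(-11) - 6 - 6 = 10
h_4 = -2(10) - (-11) - 8 = -17
h_5 = -2(-17) - 10 - 10 = 14
h_6 = -2(14) - (-17) - 12 = -23
h_7 = -2(-23) - 14 - 14 = 18

18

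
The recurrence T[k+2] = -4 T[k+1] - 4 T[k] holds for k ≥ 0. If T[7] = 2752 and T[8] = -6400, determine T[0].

Rearranging, T[k-2] = (T[k] + 4 T[k-1]) / -4.
T[6] = (-6400 + 4(2752)) / -4 = 4608/-4 = -1152
T[5] = (2752 + 4(-1152)) / -4 = -1856/-4 = 464
T[4] = (-1152 + 4(464)) / -4 = 704/-4 = -176
T[3] = (464 + 4(-176)) / -4 = -240/-4 = 60
T[2] = (-176 + 4(60)) / -4 = 64/-4 = -16
T[1] = (60 + 4(-16)) / -4 = -4/-4 = 1
T[0] = (-16 + 4(1)) / -4 = -12/-4 = 3

3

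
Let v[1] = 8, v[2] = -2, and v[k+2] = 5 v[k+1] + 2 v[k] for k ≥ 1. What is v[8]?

v[3] = 5(-2) + 2(8) = 6
v[4] = 5(6) + 2(-2) = 26
v[5] = 5(26) + 2(6) = 142
v[6] = 5(142) + 2(26) = 762
v[7] = 5(762) + 2(142) = 4094
v[8] = 5(4094) + 2(762) = 21994

21994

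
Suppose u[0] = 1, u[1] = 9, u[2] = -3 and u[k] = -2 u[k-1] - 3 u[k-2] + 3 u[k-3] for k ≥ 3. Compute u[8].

u[3] = -2*(-3) - 3*9 + 3*1 = -18
u[4] = -2*(-18) - 3*(-3) + 3*9 = 72
u[5] = -2*72 - 3*(-18) + 3*(-3) = -99
u[6] = -2*(-99) - 3*72 + 3*(-18) = -72
u[7] = -2*(-72) - 3*(-99) + 3*72 = 657
u[8] = -2*657 - 3*(-72) + 3*(-99) = -1395

-1395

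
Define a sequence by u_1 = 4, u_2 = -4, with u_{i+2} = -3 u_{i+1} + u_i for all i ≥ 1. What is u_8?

-6196

u_3 = -3·(-4) + 4 = 16
u_4 = -3·16 + (-4) = -52
u_5 = -3·(-52) + 16 = 172
u_6 = -3·172 + (-52) = -568
u_7 = -3·(-568) + 172 = 1876
u_8 = -3·1876 + (-568) = -6196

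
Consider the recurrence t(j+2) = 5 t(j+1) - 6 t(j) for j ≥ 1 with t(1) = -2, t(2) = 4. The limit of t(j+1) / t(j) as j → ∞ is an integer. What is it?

The characteristic equation is r^2 - 5r + 6 = 0, which factors as (r - 3)(r - 2) = 0.
So the roots are 3 and 2. Since |3| > |2| and the coefficient of 3^j is non-zero, the ratio tends to 3.

3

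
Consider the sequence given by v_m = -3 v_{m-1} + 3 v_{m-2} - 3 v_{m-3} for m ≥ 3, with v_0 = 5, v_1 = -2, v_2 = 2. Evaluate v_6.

v_3 = -3*2 + 3*(-2) - 3*5 = -27
v_4 = -3*(-27) + 3*2 - 3*(-2) = 93
v_5 = -3*93 + 3*(-27) - 3*2 = -366
v_6 = -3*(-366) + 3*93 - 3*(-27) = 1458

1458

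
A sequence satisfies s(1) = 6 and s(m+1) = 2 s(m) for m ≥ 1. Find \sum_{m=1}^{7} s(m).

s(2) = 2(6) = 12
s(3) = 2(12) = 24
s(4) = 2(24) = 48
s(5) = 2(48) = 96
s(6) = 2(96) = 192
s(7) = 2(192) = 384
Sum = 6 + 12 + 24 + 48 + 96 + 192 + 384 = 762

762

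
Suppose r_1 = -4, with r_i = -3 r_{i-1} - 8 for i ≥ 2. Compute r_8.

4372

r_2 = -3(-4) - 8 = 4
r_3 = -3(4) - 8 = -20
r_4 = -3(-20) - 8 = 52
r_5 = -3(52) - 8 = -164
r_6 = -3(-164) - 8 = 484
r_7 = -3(484) - 8 = -1460
r_8 = -3(-1460) - 8 = 4372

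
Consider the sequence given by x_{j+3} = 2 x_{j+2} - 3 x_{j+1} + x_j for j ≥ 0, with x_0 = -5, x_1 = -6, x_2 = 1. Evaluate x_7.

-77

x_3 = 2*1 - 3*(-6) + (-5) = 15
x_4 = 2*15 - 3*1 + (-6) = 21
x_5 = 2*21 - 3*15 + 1 = -2
x_6 = 2*(-2) - 3*21 + 15 = -52
x_7 = 2*(-52) - 3*(-2) + 21 = -77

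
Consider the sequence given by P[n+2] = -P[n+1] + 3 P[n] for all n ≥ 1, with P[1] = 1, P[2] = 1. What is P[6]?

P[3] = -1 + 3·1 = 2
P[4] = -2 + 3·1 = 1
P[5] = -1 + 3·2 = 5
P[6] = -5 + 3·1 = -2

-2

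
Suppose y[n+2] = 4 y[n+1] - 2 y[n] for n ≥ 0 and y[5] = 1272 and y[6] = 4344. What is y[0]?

-3

Rearranging, y[n-2] = (y[n] - 4 y[n-1]) / -2.
y[4] = (4344 - 4·1272) / -2 = -744/-2 = 372
y[3] = (1272 - 4·372) / -2 = -216/-2 = 108
y[2] = (372 - 4·108) / -2 = -60/-2 = 30
y[1] = (108 - 4·30) / -2 = -12/-2 = 6
y[0] = (30 - 4·6) / -2 = 6/-2 = -3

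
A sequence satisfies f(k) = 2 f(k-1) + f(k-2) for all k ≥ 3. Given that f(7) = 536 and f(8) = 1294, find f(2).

Rearranging, f(k-2) = f(k) - 2 f(k-1).
f(6) = 1294 - 2·536 = 222
f(5) = 536 - 2·222 = 92
f(4) = 222 - 2·92 = 38
f(3) = 92 - 2·38 = 16
f(2) = 38 - 2·16 = 6

6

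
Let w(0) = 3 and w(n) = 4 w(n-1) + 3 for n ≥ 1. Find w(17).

The fixed point is 3/(1 - 4) = -1, so w(n) + 1 = 4(w(n-1) + 1).
Hence w(n) = 4·4^n - 1.
w(17) = 4·4^{17} - 1 = 4·17179869184 - 1 = 68719476735.

68719476735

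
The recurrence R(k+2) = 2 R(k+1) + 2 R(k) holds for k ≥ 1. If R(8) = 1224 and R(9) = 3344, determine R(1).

1

Rearranging, R(k-2) = (R(k) - 2 R(k-1)) / 2.
R(7) = (3344 - 2*1224) / 2 = 896/2 = 448
R(6) = (1224 - 2*448) / 2 = 328/2 = 164
R(5) = (448 - 2*164) / 2 = 120/2 = 60
R(4) = (164 - 2*60) / 2 = 44/2 = 22
R(3) = (60 - 2*22) / 2 = 16/2 = 8
R(2) = (22 - 2*8) / 2 = 6/2 = 3
R(1) = (8 - 2*3) / 2 = 2/2 = 1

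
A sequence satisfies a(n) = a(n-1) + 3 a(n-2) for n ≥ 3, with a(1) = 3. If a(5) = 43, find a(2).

1

Let a(2) = x.
a(3) = 9 + x
a(4) = 9 + 4x
a(5) = 36 + 7x
So 36 + 7x = 43, giving x = 1.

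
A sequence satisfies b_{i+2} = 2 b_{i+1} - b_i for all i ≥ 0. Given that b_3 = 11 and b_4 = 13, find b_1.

Rearranging, b_{i-2} = -(b_i - 2 b_{i-1}).
b_2 = -(13 - 2(11)) = 9
b_1 = -(11 - 2(9)) = 7

7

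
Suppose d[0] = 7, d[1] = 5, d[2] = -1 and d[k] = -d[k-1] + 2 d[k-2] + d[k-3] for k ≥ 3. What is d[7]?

147

d[3] = -(-1) + 2(5) + 7 = 18
d[4] = -18 + 2(-1) + 5 = -15
d[5] = -(-15) + 2(18) + (-1) = 50
d[6] = -50 + 2(-15) + 18 = -62
d[7] = -(-62) + 2(50) + (-15) = 147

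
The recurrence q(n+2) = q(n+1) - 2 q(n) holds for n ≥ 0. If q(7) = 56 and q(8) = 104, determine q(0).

-7

Rearranging, q(n-2) = (q(n) - q(n-1)) / -2.
q(6) = (104 - 56) / -2 = 48/-2 = -24
q(5) = (56 - (-24)) / -2 = 80/-2 = -40
q(4) = (-24 - (-40)) / -2 = 16/-2 = -8
q(3) = (-40 - (-8)) / -2 = -32/-2 = 16
q(2) = (-8 - 16) / -2 = -24/-2 = 12
q(1) = (16 - 12) / -2 = 4/-2 = -2
q(0) = (12 - (-2)) / -2 = 14/-2 = -7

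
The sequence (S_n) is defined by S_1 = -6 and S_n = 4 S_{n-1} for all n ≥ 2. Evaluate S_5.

-1536

S_2 = 4*(-6) = -24
S_3 = 4*(-24) = -96
S_4 = 4*(-96) = -384
S_5 = 4*(-384) = -1536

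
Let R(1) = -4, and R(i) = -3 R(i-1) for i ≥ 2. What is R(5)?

-324

R(2) = -3(-4) = 12
R(3) = -3(12) = -36
R(4) = -3(-36) = 108
R(5) = -3(108) = -324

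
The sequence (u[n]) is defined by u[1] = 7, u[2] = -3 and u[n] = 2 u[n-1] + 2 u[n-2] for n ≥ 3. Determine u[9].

u[3] = 2(-3) + 2(7) = 8
u[4] = 2(8) + 2(-3) = 10
u[5] = 2(10) + 2(8) = 36
u[6] = 2(36) + 2(10) = 92
u[7] = 2(92) + 2(36) = 256
u[8] = 2(256) + 2(92) = 696
u[9] = 2(696) + 2(256) = 1904

1904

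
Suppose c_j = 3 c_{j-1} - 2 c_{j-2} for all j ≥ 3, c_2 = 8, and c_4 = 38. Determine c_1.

Let c_1 = v.
c_3 = 24 - 2v
c_4 = 56 - 6v
So 56 - 6v = 38, giving v = 3.

3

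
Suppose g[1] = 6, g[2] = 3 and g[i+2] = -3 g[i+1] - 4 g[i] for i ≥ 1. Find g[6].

39

g[3] = -3*3 - 4*6 = -33
g[4] = -3*(-33) - 4*3 = 87
g[5] = -3*87 - 4*(-33) = -129
g[6] = -3*(-129) - 4*87 = 39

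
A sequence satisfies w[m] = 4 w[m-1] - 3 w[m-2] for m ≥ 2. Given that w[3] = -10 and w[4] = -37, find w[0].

Rearranging, w[m-2] = (w[m] - 4 w[m-1]) / -3.
w[2] = (-37 - 4·(-10)) / -3 = 3/-3 = -1
w[1] = (-10 - 4·(-1)) / -3 = -6/-3 = 2
w[0] = (-1 - 4·2) / -3 = -9/-3 = 3

3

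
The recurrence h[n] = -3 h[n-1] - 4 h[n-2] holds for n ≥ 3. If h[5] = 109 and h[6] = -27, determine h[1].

-5

Rearranging, h[n-2] = (h[n] + 3 h[n-1]) / -4.
h[4] = (-27 + 3*109) / -4 = 300/-4 = -75
h[3] = (109 + 3*(-75)) / -4 = -116/-4 = 29
h[2] = (-75 + 3*29) / -4 = 12/-4 = -3
h[1] = (29 + 3*(-3)) / -4 = 20/-4 = -5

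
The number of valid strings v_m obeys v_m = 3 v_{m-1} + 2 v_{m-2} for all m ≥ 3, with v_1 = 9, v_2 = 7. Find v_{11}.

v_3 = 3*7 + 2*9 = 39
v_4 = 3*39 + 2*7 = 131
v_5 = 3*131 + 2*39 = 471
v_6 = 3*471 + 2*131 = 1675
v_7 = 3*1675 + 2*471 = 5967
v_8 = 3*5967 + 2*1675 = 21251
v_9 = 3*21251 + 2*5967 = 75687
v_{10} = 3*75687 + 2*21251 = 269563
v_{11} = 3*269563 + 2*75687 = 960063

960063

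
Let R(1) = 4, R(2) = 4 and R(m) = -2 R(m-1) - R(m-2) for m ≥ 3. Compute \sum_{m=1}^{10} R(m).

40

R(3) = -2*4 - 4 = -12
R(4) = -2*(-12) - 4 = 20
R(5) = -2*20 - (-12) = -28
R(6) = -2*(-28) - 20 = 36
R(7) = -2*36 - (-28) = -44
R(8) = -2*(-44) - 36 = 52
R(9) = -2*52 - (-44) = -60
R(10) = -2*(-60) - 52 = 68
Sum = 4 + 4 + (-12) + 20 + (-28) + 36 + (-44) + 52 + (-60) + 68 = 40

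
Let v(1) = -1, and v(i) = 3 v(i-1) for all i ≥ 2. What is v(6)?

v(2) = 3*(-1) = -3
v(3) = 3*(-3) = -9
v(4) = 3*(-9) = -27
v(5) = 3*(-27) = -81
v(6) = 3*(-81) = -243

-243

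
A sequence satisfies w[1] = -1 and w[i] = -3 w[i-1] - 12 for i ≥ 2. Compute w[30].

-137260754729769

The fixed point is -12/(1 + 3) = -3, so w[i] + 3 = -3(w[i-1] + 3).
Hence w[i] = 2·(-3)^{i-1} - 3.
w[30] = 2·(-3)^{29} - 3 = 2·-68630377364883 - 3 = -137260754729769.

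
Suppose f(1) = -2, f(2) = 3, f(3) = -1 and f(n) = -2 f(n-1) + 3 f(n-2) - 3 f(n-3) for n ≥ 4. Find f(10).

15971

f(4) = -2(-1) + 3(3) - 3(-2) = 17
f(5) = -2(17) + 3(-1) - 3(3) = -46
f(6) = -2(-46) + 3(17) - 3(-1) = 146
f(7) = -2(146) + 3(-46) - 3(17) = -481
f(8) = -2(-481) + 3(146) - 3(-46) = 1538
f(9) = -2(1538) + 3(-481) - 3(146) = -4957
f(10) = -2(-4957) + 3(1538) - 3(-481) = 15971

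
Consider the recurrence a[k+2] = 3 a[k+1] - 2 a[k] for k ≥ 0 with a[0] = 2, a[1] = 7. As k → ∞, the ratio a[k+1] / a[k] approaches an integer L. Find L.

The characteristic equation is r^2 - 3r + 2 = 0, which factors as (r - 2)(r - 1) = 0.
So the roots are 2 and 1. Since |2| > |1| and the coefficient of 2^k is non-zero, the ratio tends to 2.

2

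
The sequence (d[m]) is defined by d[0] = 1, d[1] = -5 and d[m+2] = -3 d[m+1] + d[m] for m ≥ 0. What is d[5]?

d[2] = -3·(-5) + 1 = 16
d[3] = -3·16 + (-5) = -53
d[4] = -3·(-53) + 16 = 175
d[5] = -3·175 + (-53) = -578

-578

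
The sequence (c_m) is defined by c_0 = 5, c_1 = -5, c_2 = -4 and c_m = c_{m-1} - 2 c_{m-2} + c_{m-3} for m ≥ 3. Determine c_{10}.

-93

c_3 = (-4) - 2(-5) + 5 = 11
c_4 = 11 - 2(-4) + (-5) = 14
c_5 = 14 - 2(11) + (-4) = -12
c_6 = (-12) - 2(14) + 11 = -29
c_7 = (-29) - 2(-12) + 14 = 9
c_8 = 9 - 2(-29) + (-12) = 55
c_9 = 55 - 2(9) + (-29) = 8
c_{10} = 8 - 2(55) + 9 = -93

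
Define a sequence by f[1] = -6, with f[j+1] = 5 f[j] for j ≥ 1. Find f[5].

-3750

f[2] = 5(-6) = -30
f[3] = 5(-30) = -150
f[4] = 5(-150) = -750
f[5] = 5(-750) = -3750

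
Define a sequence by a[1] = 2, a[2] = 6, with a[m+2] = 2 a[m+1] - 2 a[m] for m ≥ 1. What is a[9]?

a[3] = 2*6 - 2*2 = 8
a[4] = 2*8 - 2*6 = 4
a[5] = 2*4 - 2*8 = -8
a[6] = 2*(-8) - 2*4 = -24
a[7] = 2*(-24) - 2*(-8) = -32
a[8] = 2*(-32) - 2*(-24) = -16
a[9] = 2*(-16) - 2*(-32) = 32

32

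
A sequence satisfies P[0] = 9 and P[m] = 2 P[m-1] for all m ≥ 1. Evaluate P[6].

P[1] = 2·9 = 18
P[2] = 2·18 = 36
P[3] = 2·36 = 72
P[4] = 2·72 = 144
P[5] = 2·144 = 288
P[6] = 2·288 = 576

576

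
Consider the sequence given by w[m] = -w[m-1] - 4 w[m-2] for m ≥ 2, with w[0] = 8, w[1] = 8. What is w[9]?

w[2] = -8 - 4·8 = -40
w[3] = -(-40) - 4·8 = 8
w[4] = -8 - 4·(-40) = 152
w[5] = -152 - 4·8 = -184
w[6] = -(-184) - 4·152 = -424
w[7] = -(-424) - 4·(-184) = 1160
w[8] = -1160 - 4·(-424) = 536
w[9] = -536 - 4·1160 = -5176

-5176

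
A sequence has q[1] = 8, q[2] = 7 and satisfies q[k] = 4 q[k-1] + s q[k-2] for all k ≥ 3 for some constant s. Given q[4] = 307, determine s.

q[3] = 28 + 8s
q[4] = 112 + 39s
So 112 + 39s = 307, giving s = 5.

5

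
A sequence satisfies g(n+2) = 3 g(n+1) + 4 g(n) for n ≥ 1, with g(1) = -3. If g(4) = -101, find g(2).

Let g(2) = w.
g(3) = -12 + 3w
g(4) = -36 + 13w
So -36 + 13w = -101, giving w = -5.

-5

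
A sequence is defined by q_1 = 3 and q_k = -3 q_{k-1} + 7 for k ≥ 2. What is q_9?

q_2 = -3·3 + 7 = -2
q_3 = -3·(-2) + 7 = 13
q_4 = -3·13 + 7 = -32
q_5 = -3·(-32) + 7 = 103
q_6 = -3·103 + 7 = -302
q_7 = -3·(-302) + 7 = 913
q_8 = -3·913 + 7 = -2732
q_9 = -3·(-2732) + 7 = 8203

8203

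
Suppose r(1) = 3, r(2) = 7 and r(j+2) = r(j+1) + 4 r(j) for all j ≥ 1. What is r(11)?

34483

r(3) = 7 + 4*3 = 19
r(4) = 19 + 4*7 = 47
r(5) = 47 + 4*19 = 123
r(6) = 123 + 4*47 = 311
r(7) = 311 + 4*123 = 803
r(8) = 803 + 4*311 = 2047
r(9) = 2047 + 4*803 = 5259
r(10) = 5259 + 4*2047 = 13447
r(11) = 13447 + 4*5259 = 34483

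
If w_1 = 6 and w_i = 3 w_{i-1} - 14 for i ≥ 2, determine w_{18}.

The fixed point is -14/(1 - 3) = 7, so w_i - 7 = 3(w_{i-1} - 7).
Hence w_i = -1·3^{i-1} + 7.
w_{18} = -1·3^{17} + 7 = -1·129140163 + 7 = -129140156.

-129140156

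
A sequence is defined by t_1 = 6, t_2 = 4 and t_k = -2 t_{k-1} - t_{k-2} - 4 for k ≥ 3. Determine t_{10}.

100

t_3 = -2·4 - 6 - 4 = -18
t_4 = -2·(-18) - 4 - 4 = 28
t_5 = -2·28 - (-18) - 4 = -42
t_6 = -2·(-42) - 28 - 4 = 52
t_7 = -2·52 - (-42) - 4 = -66
t_8 = -2·(-66) - 52 - 4 = 76
t_9 = -2·76 - (-66) - 4 = -90
t_{10} = -2·(-90) - 76 - 4 = 100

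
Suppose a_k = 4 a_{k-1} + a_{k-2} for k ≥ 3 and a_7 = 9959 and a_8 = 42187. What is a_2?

7

Rearranging, a_{k-2} = a_k - 4 a_{k-1}.
a_6 = 42187 - 4*9959 = 2351
a_5 = 9959 - 4*2351 = 555
a_4 = 2351 - 4*555 = 131
a_3 = 555 - 4*131 = 31
a_2 = 131 - 4*31 = 7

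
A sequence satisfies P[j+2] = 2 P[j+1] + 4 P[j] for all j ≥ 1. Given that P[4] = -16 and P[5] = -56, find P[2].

-1

Rearranging, P[j-2] = (P[j] - 2 P[j-1]) / 4.
P[3] = (-56 - 2(-16)) / 4 = -24/4 = -6
P[2] = (-16 - 2(-6)) / 4 = -4/4 = -1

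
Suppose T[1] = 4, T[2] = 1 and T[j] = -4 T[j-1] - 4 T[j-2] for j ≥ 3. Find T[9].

-8192

T[3] = -4·1 - 4·4 = -20
T[4] = -4·(-20) - 4·1 = 76
T[5] = -4·76 - 4·(-20) = -224
T[6] = -4·(-224) - 4·76 = 592
T[7] = -4·592 - 4·(-224) = -1472
T[8] = -4·(-1472) - 4·592 = 3520
T[9] = -4·3520 - 4·(-1472) = -8192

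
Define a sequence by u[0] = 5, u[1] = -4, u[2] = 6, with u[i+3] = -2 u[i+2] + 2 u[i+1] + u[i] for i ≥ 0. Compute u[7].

u[3] = -2*6 + 2*(-4) + 5 = -15
u[4] = -2*(-15) + 2*6 + (-4) = 38
u[5] = -2*38 + 2*(-15) + 6 = -100
u[6] = -2*(-100) + 2*38 + (-15) = 261
u[7] = -2*261 + 2*(-100) + 38 = -684

-684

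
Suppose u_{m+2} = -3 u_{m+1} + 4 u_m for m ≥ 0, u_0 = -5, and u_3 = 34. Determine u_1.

-2

Let u_1 = z.
u_2 = -20 - 3z
u_3 = 60 + 13z
So 60 + 13z = 34, giving z = -2.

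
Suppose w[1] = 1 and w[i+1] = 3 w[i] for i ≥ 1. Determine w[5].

w[2] = 3*1 = 3
w[3] = 3*3 = 9
w[4] = 3*9 = 27
w[5] = 3*27 = 81

81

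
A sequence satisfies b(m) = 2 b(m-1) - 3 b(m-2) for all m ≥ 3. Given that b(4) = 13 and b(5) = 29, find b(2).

-5

Rearranging, b(m-2) = (b(m) - 2 b(m-1)) / -3.
b(3) = (29 - 2(13)) / -3 = 3/-3 = -1
b(2) = (13 - 2(-1)) / -3 = 15/-3 = -5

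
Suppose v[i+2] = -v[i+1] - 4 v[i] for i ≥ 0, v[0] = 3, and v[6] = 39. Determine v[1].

Let v[1] = z.
v[2] = -12 - z
v[3] = 12 - 3z
v[4] = 36 + 7z
v[5] = -84 + 5z
v[6] = -60 - 33z
So -60 - 33z = 39, giving z = -3.

-3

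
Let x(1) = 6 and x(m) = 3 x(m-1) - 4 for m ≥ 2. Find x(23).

125524238438

The fixed point is -4/(1 - 3) = 2, so x(m) - 2 = 3(x(m-1) - 2).
Hence x(m) = 4·3^{m-1} + 2.
x(23) = 4·3^{22} + 2 = 4·31381059609 + 2 = 125524238438.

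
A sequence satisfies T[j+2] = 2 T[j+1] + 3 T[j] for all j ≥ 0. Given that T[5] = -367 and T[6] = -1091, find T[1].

-7

Rearranging, T[j-2] = (T[j] - 2 T[j-1]) / 3.
T[4] = (-1091 - 2·(-367)) / 3 = -357/3 = -119
T[3] = (-367 - 2·(-119)) / 3 = -129/3 = -43
T[2] = (-119 - 2·(-43)) / 3 = -33/3 = -11
T[1] = (-43 - 2·(-11)) / 3 = -21/3 = -7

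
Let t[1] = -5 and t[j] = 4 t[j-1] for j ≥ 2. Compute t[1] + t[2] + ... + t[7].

t[2] = 4(-5) = -20
t[3] = 4(-20) = -80
t[4] = 4(-80) = -320
t[5] = 4(-320) = -1280
t[6] = 4(-1280) = -5120
t[7] = 4(-5120) = -20480
Sum = (-5) + (-20) + (-80) + (-320) + (-1280) + (-5120) + (-20480) = -27305

-27305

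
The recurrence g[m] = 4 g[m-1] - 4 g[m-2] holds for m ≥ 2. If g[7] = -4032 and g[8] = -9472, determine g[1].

Rearranging, g[m-2] = (g[m] - 4 g[m-1]) / -4.
g[6] = (-9472 - 4·(-4032)) / -4 = 6656/-4 = -1664
g[5] = (-4032 - 4·(-1664)) / -4 = 2624/-4 = -656
g[4] = (-1664 - 4·(-656)) / -4 = 960/-4 = -240
g[3] = (-656 - 4·(-240)) / -4 = 304/-4 = -76
g[2] = (-240 - 4·(-76)) / -4 = 64/-4 = -16
g[1] = (-76 - 4·(-16)) / -4 = -12/-4 = 3

3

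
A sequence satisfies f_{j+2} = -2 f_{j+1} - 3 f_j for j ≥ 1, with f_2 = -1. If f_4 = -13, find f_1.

-2

Let f_1 = x.
f_3 = 2 - 3x
f_4 = -1 + 6x
So -1 + 6x = -13, giving x = -2.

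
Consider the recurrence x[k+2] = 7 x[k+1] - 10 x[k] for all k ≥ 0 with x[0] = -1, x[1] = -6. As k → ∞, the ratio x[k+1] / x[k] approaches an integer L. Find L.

The characteristic equation is r^2 - 7r + 10 = 0, which factors as (r - 5)(r - 2) = 0.
So the roots are 5 and 2. Since |5| > |2| and the coefficient of 5^k is non-zero, the ratio tends to 5.

5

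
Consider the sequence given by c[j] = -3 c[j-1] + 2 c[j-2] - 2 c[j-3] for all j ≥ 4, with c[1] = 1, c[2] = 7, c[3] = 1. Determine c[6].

133

c[4] = -3·1 + 2·7 - 2·1 = 9
c[5] = -3·9 + 2·1 - 2·7 = -39
c[6] = -3·(-39) + 2·9 - 2·1 = 133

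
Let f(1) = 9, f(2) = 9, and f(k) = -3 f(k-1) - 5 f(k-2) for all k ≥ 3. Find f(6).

-396

f(3) = -3*9 - 5*9 = -72
f(4) = -3*(-72) - 5*9 = 171
f(5) = -3*171 - 5*(-72) = -153
f(6) = -3*(-153) - 5*171 = -396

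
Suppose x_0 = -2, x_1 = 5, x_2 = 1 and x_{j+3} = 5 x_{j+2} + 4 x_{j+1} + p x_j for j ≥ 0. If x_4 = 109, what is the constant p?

4

x_3 = 25 - 2p
x_4 = 129 - 5p
So 129 - 5p = 109, giving p = 4.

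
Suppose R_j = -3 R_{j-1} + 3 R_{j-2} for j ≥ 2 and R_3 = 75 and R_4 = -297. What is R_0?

Rearranging, R_{j-2} = (R_j + 3 R_{j-1}) / 3.
R_2 = (-297 + 3*75) / 3 = -72/3 = -24
R_1 = (75 + 3*(-24)) / 3 = 3/3 = 1
R_0 = (-24 + 3*1) / 3 = -21/3 = -7

-7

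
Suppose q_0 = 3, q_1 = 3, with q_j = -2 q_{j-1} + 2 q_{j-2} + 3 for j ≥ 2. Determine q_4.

q_2 = -2·3 + 2·3 + 3 = 3
q_3 = -2·3 + 2·3 + 3 = 3
q_4 = -2·3 + 2·3 + 3 = 3

3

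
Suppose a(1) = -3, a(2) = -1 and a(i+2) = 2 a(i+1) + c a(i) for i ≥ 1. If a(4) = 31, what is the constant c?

a(3) = -2 - 3c
a(4) = -4 - 7c
So -4 - 7c = 31, giving c = -5.

-5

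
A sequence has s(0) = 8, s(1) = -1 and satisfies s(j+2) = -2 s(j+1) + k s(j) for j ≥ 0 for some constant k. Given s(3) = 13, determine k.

-1

s(2) = 2 + 8k
s(3) = -4 - 17k
So -4 - 17k = 13, giving k = -1.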